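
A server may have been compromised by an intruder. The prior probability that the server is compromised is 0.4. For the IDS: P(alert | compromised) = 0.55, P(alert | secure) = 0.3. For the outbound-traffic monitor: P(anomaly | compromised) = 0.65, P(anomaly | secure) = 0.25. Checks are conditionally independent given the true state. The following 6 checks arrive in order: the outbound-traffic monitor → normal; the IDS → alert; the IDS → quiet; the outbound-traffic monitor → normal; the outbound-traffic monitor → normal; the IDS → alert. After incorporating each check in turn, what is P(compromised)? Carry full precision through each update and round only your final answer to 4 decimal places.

Each posterior becomes the prior for the next update.
After the outbound-traffic monitor='normal': P(compromised) = 0.35·0.4000 / (0.35·0.4000 + 0.75·0.6000) ≈ 0.2373
After the IDS='alert': P(compromised) = 0.55·0.2373 / (0.55·0.2373 + 0.3·0.7627) ≈ 0.3632
After the IDS='quiet': P(compromised) = 0.45·0.3632 / (0.45·0.3632 + 0.7·0.6368) ≈ 0.2683
After the outbound-traffic monitor='normal': P(compromised) = 0.35·0.2683 / (0.35·0.2683 + 0.75·0.7317) ≈ 0.1461
After the outbound-traffic monitor='normal': P(compromised) = 0.35·0.1461 / (0.35·0.1461 + 0.75·0.8539) ≈ 0.0739
After the IDS='alert': P(compromised) = 0.55·0.0739 / (0.55·0.0739 + 0.3·0.9261) ≈ 0.1277

0.1277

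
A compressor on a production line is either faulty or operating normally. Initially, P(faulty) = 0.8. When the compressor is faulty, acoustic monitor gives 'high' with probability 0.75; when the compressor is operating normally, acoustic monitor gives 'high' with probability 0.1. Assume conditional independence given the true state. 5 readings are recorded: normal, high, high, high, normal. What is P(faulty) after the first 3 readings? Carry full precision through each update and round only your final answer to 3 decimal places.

0.984

After 'normal': P(faulty) = 0.25·0.8000 / (0.25·0.8000 + 0.9·0.2000) ≈ 0.5263
After 'high': P(faulty) = 0.75·0.5263 / (0.75·0.5263 + 0.1·0.4737) ≈ 0.8929
After 'high': P(faulty) = 0.75·0.8929 / (0.75·0.8929 + 0.1·0.1071) ≈ 0.9843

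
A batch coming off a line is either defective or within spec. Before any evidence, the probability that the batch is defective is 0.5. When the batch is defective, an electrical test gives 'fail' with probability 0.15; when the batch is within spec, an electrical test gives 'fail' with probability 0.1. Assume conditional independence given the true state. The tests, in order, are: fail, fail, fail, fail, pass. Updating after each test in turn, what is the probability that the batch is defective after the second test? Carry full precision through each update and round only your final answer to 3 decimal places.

0.692

After 'fail': P(defective) = 0.15·0.5000 / (0.15·0.5000 + 0.1·0.5000) ≈ 0.6000
After 'fail': P(defective) = 0.15·0.6000 / (0.15·0.6000 + 0.1·0.4000) ≈ 0.6923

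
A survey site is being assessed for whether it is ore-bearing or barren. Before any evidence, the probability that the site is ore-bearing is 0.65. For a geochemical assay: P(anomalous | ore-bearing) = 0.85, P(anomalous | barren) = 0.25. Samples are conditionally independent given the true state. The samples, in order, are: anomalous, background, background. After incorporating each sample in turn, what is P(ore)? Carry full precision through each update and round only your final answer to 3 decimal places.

After 'anomalous': P(ore) = 0.85·0.6500 / (0.85·0.6500 + 0.25·0.3500) ≈ 0.8633
After 'background': P(ore) = 0.15·0.8633 / (0.15·0.8633 + 0.75·0.1367) ≈ 0.5581
After 'background': P(ore) = 0.15·0.5581 / (0.15·0.5581 + 0.75·0.4419) ≈ 0.2016

0.202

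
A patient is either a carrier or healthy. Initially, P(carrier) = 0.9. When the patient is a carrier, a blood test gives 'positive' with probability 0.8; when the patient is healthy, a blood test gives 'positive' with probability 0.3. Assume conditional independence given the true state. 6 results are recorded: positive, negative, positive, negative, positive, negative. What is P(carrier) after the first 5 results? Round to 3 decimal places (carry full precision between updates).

0.933

After 'positive': P(carrier) = 0.8·0.9000 / (0.8·0.9000 + 0.3·0.1000) ≈ 0.9600
After 'negative': P(carrier) = 0.2·0.9600 / (0.2·0.9600 + 0.7·0.0400) ≈ 0.8727
After 'positive': P(carrier) = 0.8·0.8727 / (0.8·0.8727 + 0.3·0.1273) ≈ 0.9481
After 'negative': P(carrier) = 0.2·0.9481 / (0.2·0.9481 + 0.7·0.0519) ≈ 0.8393
After 'positive': P(carrier) = 0.8·0.8393 / (0.8·0.8393 + 0.3·0.1607) ≈ 0.9330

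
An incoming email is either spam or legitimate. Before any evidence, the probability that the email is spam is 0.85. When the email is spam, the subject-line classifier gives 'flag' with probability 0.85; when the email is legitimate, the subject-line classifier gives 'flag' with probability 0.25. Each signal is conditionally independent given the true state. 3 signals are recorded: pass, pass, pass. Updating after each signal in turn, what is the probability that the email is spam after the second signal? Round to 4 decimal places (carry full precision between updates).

0.1848

After 'pass': P(spam) = 0.15·0.8500 / (0.15·0.8500 + 0.75·0.1500) ≈ 0.5312
After 'pass': P(spam) = 0.15·0.5312 / (0.15·0.5312 + 0.75·0.4688) ≈ 0.1848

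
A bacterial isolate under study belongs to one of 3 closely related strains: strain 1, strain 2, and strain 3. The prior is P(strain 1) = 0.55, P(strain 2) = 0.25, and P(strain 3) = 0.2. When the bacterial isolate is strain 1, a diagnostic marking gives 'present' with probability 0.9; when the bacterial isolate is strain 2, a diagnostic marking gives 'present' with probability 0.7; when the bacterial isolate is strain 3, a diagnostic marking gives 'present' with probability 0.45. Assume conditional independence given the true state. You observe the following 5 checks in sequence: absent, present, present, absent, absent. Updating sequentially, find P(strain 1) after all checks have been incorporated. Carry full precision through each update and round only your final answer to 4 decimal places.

Apply Bayes' rule sequentially, carrying P(strain 1) forward.
After 'absent': normaliser = 0.1·0.5500 + 0.3·0.2500 + 0.55·0.2000; P(strain 1) ≈ 0.2292, P(strain 2) ≈ 0.3125, P(strain 3) ≈ 0.4583
After 'present': normaliser = 0.9·0.2292 + 0.7·0.3125 + 0.45·0.4583; P(strain 1) ≈ 0.3267, P(strain 2) ≈ 0.3465, P(strain 3) ≈ 0.3267
After 'present': normaliser = 0.9·0.3267 + 0.7·0.3465 + 0.45·0.3267; P(strain 1) ≈ 0.4301, P(strain 2) ≈ 0.3548, P(strain 3) ≈ 0.2151
After 'absent': normaliser = 0.1·0.4301 + 0.3·0.3548 + 0.55·0.2151; P(strain 1) ≈ 0.1606, P(strain 2) ≈ 0.3976, P(strain 3) ≈ 0.4418
After 'absent': normaliser = 0.1·0.1606 + 0.3·0.3976 + 0.55·0.4418; P(strain 1) ≈ 0.0425, P(strain 2) ≈ 0.3153, P(strain 3) ≈ 0.6423

0.0425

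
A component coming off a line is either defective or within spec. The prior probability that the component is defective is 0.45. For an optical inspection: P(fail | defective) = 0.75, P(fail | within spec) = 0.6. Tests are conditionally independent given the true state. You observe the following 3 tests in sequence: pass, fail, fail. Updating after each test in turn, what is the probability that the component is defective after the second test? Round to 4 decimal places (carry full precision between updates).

0.3899

Each posterior becomes the prior for the next update.
After 'pass': P(defective) = 0.25·0.4500 / (0.25·0.4500 + 0.4·0.5500) ≈ 0.3383
After 'fail': P(defective) = 0.75·0.3383 / (0.75·0.3383 + 0.6·0.6617) ≈ 0.3899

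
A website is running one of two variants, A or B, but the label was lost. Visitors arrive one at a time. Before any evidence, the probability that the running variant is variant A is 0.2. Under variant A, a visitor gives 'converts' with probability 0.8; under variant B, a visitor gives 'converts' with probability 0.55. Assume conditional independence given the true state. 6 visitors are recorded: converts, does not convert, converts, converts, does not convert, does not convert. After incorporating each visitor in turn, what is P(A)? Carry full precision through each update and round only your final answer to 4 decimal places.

0.0633

After 'converts': P(A) = 0.8·0.2000 / (0.8·0.2000 + 0.55·0.8000) ≈ 0.2667
After 'does not convert': P(A) = 0.2·0.2667 / (0.2·0.2667 + 0.45·0.7333) ≈ 0.1391
After 'converts': P(A) = 0.8·0.1391 / (0.8·0.1391 + 0.55·0.8609) ≈ 0.1903
After 'converts': P(A) = 0.8·0.1903 / (0.8·0.1903 + 0.55·0.8097) ≈ 0.2548
After 'does not convert': P(A) = 0.2·0.2548 / (0.2·0.2548 + 0.45·0.7452) ≈ 0.1319
After 'does not convert': P(A) = 0.2·0.1319 / (0.2·0.1319 + 0.45·0.8681) ≈ 0.0633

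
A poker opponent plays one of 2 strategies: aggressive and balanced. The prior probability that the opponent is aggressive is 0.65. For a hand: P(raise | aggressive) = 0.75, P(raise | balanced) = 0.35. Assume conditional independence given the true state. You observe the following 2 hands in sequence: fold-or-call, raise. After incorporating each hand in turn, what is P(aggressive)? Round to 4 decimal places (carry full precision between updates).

0.6048

After 'fold-or-call': P(aggressive) = 0.25·0.6500 / (0.25·0.6500 + 0.65·0.3500) ≈ 0.4167
After 'raise': P(aggressive) = 0.75·0.4167 / (0.75·0.4167 + 0.35·0.5833) ≈ 0.6048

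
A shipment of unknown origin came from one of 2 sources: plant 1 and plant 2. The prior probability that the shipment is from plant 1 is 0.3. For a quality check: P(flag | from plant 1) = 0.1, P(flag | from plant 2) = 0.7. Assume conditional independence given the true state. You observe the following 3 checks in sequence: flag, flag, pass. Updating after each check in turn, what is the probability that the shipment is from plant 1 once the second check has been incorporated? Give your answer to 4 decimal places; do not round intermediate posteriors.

Each posterior becomes the prior for the next update.
After 'flag': P(plant 1) = 0.1·0.3000 / (0.1·0.3000 + 0.7·0.7000) ≈ 0.0577
After 'flag': P(plant 1) = 0.1·0.0577 / (0.1·0.0577 + 0.7·0.9423) ≈ 0.0087

0.0087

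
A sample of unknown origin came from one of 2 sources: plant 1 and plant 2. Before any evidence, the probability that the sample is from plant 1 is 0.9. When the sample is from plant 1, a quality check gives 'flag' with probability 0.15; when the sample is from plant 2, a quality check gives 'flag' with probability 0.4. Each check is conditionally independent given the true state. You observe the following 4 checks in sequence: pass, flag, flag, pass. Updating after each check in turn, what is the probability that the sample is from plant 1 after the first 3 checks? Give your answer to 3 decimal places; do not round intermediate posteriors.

Apply Bayes' rule sequentially, carrying P(plant 1) forward.
After 'pass': P(plant 1) = 0.85·0.9000 / (0.85·0.9000 + 0.6·0.1000) ≈ 0.9273
After 'flag': P(plant 1) = 0.15·0.9273 / (0.15·0.9273 + 0.4·0.0727) ≈ 0.8270
After 'flag': P(plant 1) = 0.15·0.8270 / (0.15·0.8270 + 0.4·0.1730) ≈ 0.6420

0.642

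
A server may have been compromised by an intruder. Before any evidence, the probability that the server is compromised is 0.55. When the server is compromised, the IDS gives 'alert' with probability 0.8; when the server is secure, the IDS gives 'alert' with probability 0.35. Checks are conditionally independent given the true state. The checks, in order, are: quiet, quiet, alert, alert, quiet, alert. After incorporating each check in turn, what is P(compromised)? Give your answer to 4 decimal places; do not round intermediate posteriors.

Each posterior becomes the prior for the next update.
After 'quiet': P(compromised) = 0.2·0.5500 / (0.2·0.5500 + 0.65·0.4500) ≈ 0.2733
After 'quiet': P(compromised) = 0.2·0.2733 / (0.2·0.2733 + 0.65·0.7267) ≈ 0.1037
After 'alert': P(compromised) = 0.8·0.1037 / (0.8·0.1037 + 0.35·0.8963) ≈ 0.2092
After 'alert': P(compromised) = 0.8·0.2092 / (0.8·0.2092 + 0.35·0.7908) ≈ 0.3768
After 'quiet': P(compromised) = 0.2·0.3768 / (0.2·0.3768 + 0.65·0.6232) ≈ 0.1568
After 'alert': P(compromised) = 0.8·0.1568 / (0.8·0.1568 + 0.35·0.8432) ≈ 0.2983

0.2983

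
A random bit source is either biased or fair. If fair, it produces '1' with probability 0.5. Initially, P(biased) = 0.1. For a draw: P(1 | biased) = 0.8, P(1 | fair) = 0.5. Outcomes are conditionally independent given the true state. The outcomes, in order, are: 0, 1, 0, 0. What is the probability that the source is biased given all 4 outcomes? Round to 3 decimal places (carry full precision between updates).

0.011

After '0': P(biased) = 0.2·0.1000 / (0.2·0.1000 + 0.5·0.9000) ≈ 0.0426
After '1': P(biased) = 0.8·0.0426 / (0.8·0.0426 + 0.5·0.9574) ≈ 0.0664
After '0': P(biased) = 0.2·0.0664 / (0.2·0.0664 + 0.5·0.9336) ≈ 0.0277
After '0': P(biased) = 0.2·0.0277 / (0.2·0.0277 + 0.5·0.9723) ≈ 0.0112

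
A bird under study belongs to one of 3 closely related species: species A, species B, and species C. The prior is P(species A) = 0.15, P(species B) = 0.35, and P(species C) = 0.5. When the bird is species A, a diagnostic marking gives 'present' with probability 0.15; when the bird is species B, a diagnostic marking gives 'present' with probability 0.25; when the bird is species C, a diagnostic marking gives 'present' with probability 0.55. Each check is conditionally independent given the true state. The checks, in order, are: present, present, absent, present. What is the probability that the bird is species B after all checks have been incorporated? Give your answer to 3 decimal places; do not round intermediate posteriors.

Each posterior becomes the prior for the next update.
After 'present': normaliser = 0.15·0.1500 + 0.25·0.3500 + 0.55·0.5000; P(species A) ≈ 0.0584, P(species B) ≈ 0.2273, P(species C) ≈ 0.7143
After 'present': normaliser = 0.15·0.0584 + 0.25·0.2273 + 0.55·0.7143; P(species A) ≈ 0.0191, P(species B) ≈ 0.1239, P(species C) ≈ 0.8569
After 'absent': normaliser = 0.85·0.0191 + 0.75·0.1239 + 0.45·0.8569; P(species A) ≈ 0.0328, P(species B) ≈ 0.1878, P(species C) ≈ 0.7793
After 'present': normaliser = 0.15·0.0328 + 0.25·0.1878 + 0.55·0.7793; P(species A) ≈ 0.0103, P(species B) ≈ 0.0977, P(species C) ≈ 0.8920

0.098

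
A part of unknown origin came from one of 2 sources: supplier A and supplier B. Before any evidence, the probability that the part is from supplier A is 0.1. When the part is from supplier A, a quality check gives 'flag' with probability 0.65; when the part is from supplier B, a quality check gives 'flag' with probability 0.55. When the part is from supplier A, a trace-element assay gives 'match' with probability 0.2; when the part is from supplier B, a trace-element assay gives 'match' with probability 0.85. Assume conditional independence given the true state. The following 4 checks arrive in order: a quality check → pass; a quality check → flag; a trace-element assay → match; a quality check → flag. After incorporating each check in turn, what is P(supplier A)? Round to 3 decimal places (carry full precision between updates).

Apply Bayes' rule sequentially, carrying P(supplier A) forward.
After a quality check='pass': P(supplier A) = 0.35·0.1000 / (0.35·0.1000 + 0.45·0.9000) ≈ 0.0795
After a quality check='flag': P(supplier A) = 0.65·0.0795 / (0.65·0.0795 + 0.55·0.9205) ≈ 0.0927
After a trace-element assay='match': P(supplier A) = 0.2·0.0927 / (0.2·0.0927 + 0.85·0.9073) ≈ 0.0235
After a quality check='flag': P(supplier A) = 0.65·0.0235 / (0.65·0.0235 + 0.55·0.9765) ≈ 0.0276

0.028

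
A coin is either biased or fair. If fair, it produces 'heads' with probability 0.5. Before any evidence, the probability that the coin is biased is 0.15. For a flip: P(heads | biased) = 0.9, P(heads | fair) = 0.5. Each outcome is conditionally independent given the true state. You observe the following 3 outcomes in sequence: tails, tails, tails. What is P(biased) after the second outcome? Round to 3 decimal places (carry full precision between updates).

0.007

After 'tails': P(biased) = 0.1·0.1500 / (0.1·0.1500 + 0.5·0.8500) ≈ 0.0341
After 'tails': P(biased) = 0.1·0.0341 / (0.1·0.0341 + 0.5·0.9659) ≈ 0.0070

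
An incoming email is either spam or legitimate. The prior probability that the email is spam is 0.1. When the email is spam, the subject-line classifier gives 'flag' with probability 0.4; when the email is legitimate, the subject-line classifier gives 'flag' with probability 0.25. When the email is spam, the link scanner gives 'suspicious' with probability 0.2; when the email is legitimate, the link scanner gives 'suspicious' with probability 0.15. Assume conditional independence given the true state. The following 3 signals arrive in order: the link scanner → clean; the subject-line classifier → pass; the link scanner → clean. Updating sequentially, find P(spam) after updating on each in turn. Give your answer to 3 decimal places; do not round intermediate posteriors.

Apply Bayes' rule sequentially, carrying P(spam) forward.
After the link scanner='clean': P(spam) = 0.8·0.1000 / (0.8·0.1000 + 0.85·0.9000) ≈ 0.0947
After the subject-line classifier='pass': P(spam) = 0.6·0.0947 / (0.6·0.0947 + 0.75·0.9053) ≈ 0.0772
After the link scanner='clean': P(spam) = 0.8·0.0772 / (0.8·0.0772 + 0.85·0.9228) ≈ 0.0730

0.073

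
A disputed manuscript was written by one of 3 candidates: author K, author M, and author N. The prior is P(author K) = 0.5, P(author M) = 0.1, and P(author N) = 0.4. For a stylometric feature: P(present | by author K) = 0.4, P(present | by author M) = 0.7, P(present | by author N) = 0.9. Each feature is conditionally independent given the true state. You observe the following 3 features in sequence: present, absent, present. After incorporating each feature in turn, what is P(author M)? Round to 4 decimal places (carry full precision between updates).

After 'present': normaliser = 0.4·0.5000 + 0.7·0.1000 + 0.9·0.4000; P(author K) ≈ 0.3175, P(author M) ≈ 0.1111, P(author N) ≈ 0.5714
After 'absent': normaliser = 0.6·0.3175 + 0.3·0.1111 + 0.1·0.5714; P(author K) ≈ 0.6780, P(author M) ≈ 0.1186, P(author N) ≈ 0.2034
After 'present': normaliser = 0.4·0.6780 + 0.7·0.1186 + 0.9·0.2034; P(author K) ≈ 0.5047, P(author M) ≈ 0.1546, P(author N) ≈ 0.3407

0.1546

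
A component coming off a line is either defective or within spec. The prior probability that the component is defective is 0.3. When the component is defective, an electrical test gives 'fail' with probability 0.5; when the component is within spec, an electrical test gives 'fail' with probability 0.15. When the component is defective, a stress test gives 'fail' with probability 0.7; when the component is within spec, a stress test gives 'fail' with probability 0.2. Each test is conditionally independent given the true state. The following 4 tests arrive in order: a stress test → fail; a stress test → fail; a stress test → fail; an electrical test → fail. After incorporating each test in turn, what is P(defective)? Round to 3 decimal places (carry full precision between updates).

0.984

After a stress test='fail': P(defective) = 0.7·0.3000 / (0.7·0.3000 + 0.2·0.7000) ≈ 0.6000
After a stress test='fail': P(defective) = 0.7·0.6000 / (0.7·0.6000 + 0.2·0.4000) ≈ 0.8400
After a stress test='fail': P(defective) = 0.7·0.8400 / (0.7·0.8400 + 0.2·0.1600) ≈ 0.9484
After an electrical test='fail': P(defective) = 0.5·0.9484 / (0.5·0.9484 + 0.15·0.0516) ≈ 0.9839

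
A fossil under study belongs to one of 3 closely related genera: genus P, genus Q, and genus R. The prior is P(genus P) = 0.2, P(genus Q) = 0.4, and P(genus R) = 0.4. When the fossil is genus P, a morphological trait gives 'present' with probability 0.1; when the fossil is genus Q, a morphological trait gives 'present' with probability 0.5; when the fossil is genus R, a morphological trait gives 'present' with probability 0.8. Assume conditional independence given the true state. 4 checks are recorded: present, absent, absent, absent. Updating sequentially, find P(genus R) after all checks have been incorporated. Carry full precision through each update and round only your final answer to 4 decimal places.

After 'present': normaliser = 0.1·0.2000 + 0.5·0.4000 + 0.8·0.4000; P(genus P) ≈ 0.0370, P(genus Q) ≈ 0.3704, P(genus R) ≈ 0.5926
After 'absent': normaliser = 0.9·0.0370 + 0.5·0.3704 + 0.2·0.5926; P(genus P) ≈ 0.0989, P(genus Q) ≈ 0.5495, P(genus R) ≈ 0.3516
After 'absent': normaliser = 0.9·0.0989 + 0.5·0.5495 + 0.2·0.3516; P(genus P) ≈ 0.2051, P(genus Q) ≈ 0.6329, P(genus R) ≈ 0.1620
After 'absent': normaliser = 0.9·0.2051 + 0.5·0.6329 + 0.2·0.1620; P(genus P) ≈ 0.3460, P(genus Q) ≈ 0.5933, P(genus R) ≈ 0.0607

0.0607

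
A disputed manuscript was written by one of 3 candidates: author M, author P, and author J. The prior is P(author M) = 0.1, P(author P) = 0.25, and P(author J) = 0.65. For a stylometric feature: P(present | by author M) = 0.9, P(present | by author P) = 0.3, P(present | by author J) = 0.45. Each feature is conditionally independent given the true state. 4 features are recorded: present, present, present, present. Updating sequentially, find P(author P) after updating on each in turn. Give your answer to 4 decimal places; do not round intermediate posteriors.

Each posterior becomes the prior for the next update.
After 'present': normaliser = 0.9·0.1000 + 0.3·0.2500 + 0.45·0.6500; P(author M) ≈ 0.1967, P(author P) ≈ 0.1639, P(author J) ≈ 0.6393
After 'present': normaliser = 0.9·0.1967 + 0.3·0.1639 + 0.45·0.6393; P(author M) ≈ 0.3445, P(author P) ≈ 0.0957, P(author J) ≈ 0.5598
After 'present': normaliser = 0.9·0.3445 + 0.3·0.0957 + 0.45·0.5598; P(author M) ≈ 0.5249, P(author P) ≈ 0.0486, P(author J) ≈ 0.4265
After 'present': normaliser = 0.9·0.5249 + 0.3·0.0486 + 0.45·0.4265; P(author M) ≈ 0.6958, P(author P) ≈ 0.0215, P(author J) ≈ 0.2827

0.0215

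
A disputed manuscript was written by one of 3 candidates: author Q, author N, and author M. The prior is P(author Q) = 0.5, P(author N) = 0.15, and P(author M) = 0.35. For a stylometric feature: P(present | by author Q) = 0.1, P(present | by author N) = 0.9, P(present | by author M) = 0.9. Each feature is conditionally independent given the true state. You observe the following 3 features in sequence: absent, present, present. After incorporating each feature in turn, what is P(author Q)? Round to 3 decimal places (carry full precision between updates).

0.100

After 'absent': normaliser = 0.9·0.5000 + 0.1·0.1500 + 0.1·0.3500; P(author Q) ≈ 0.9000, P(author N) ≈ 0.0300, P(author M) ≈ 0.0700
After 'present': normaliser = 0.1·0.9000 + 0.9·0.0300 + 0.9·0.0700; P(author Q) ≈ 0.5000, P(author N) ≈ 0.1500, P(author M) ≈ 0.3500
After 'present': normaliser = 0.1·0.5000 + 0.9·0.1500 + 0.9·0.3500; P(author Q) ≈ 0.1000, P(author N) ≈ 0.2700, P(author M) ≈ 0.6300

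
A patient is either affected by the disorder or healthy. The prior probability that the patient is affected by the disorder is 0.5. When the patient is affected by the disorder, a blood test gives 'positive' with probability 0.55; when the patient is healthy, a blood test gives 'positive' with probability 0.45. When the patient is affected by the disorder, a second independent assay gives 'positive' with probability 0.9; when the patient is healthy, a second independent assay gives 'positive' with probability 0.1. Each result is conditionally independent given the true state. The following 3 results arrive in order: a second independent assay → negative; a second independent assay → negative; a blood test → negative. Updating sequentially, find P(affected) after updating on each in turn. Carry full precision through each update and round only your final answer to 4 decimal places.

0.0100

After a second independent assay='negative': P(affected) = 0.1·0.5000 / (0.1·0.5000 + 0.9·0.5000) ≈ 0.1000
After a second independent assay='negative': P(affected) = 0.1·0.1000 / (0.1·0.1000 + 0.9·0.9000) ≈ 0.0122
After a blood test='negative': P(affected) = 0.45·0.0122 / (0.45·0.0122 + 0.55·0.9878) ≈ 0.0100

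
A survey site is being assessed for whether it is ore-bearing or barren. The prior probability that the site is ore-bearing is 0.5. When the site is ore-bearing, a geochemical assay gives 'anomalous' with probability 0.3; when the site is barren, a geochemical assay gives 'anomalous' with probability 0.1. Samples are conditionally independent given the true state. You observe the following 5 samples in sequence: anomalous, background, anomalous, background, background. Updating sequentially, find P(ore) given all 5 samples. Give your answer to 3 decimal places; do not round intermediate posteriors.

Each posterior becomes the prior for the next update.
After 'anomalous': P(ore) = 0.3·0.5000 / (0.3·0.5000 + 0.1·0.5000) ≈ 0.7500
After 'background': P(ore) = 0.7·0.7500 / (0.7·0.7500 + 0.9·0.2500) ≈ 0.7000
After 'anomalous': P(ore) = 0.3·0.7000 / (0.3·0.7000 + 0.1·0.3000) ≈ 0.8750
After 'background': P(ore) = 0.7·0.8750 / (0.7·0.8750 + 0.9·0.1250) ≈ 0.8448
After 'background': P(ore) = 0.7·0.8448 / (0.7·0.8448 + 0.9·0.1552) ≈ 0.8090

0.809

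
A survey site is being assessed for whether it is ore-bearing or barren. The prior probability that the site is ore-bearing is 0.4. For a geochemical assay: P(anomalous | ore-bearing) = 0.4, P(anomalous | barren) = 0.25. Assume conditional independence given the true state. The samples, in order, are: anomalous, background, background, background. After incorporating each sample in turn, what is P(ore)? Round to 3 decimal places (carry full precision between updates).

0.353

After 'anomalous': P(ore) = 0.4·0.4000 / (0.4·0.4000 + 0.25·0.6000) ≈ 0.5161
After 'background': P(ore) = 0.6·0.5161 / (0.6·0.5161 + 0.75·0.4839) ≈ 0.4604
After 'background': P(ore) = 0.6·0.4604 / (0.6·0.4604 + 0.75·0.5396) ≈ 0.4057
After 'background': P(ore) = 0.6·0.4057 / (0.6·0.4057 + 0.75·0.5943) ≈ 0.3532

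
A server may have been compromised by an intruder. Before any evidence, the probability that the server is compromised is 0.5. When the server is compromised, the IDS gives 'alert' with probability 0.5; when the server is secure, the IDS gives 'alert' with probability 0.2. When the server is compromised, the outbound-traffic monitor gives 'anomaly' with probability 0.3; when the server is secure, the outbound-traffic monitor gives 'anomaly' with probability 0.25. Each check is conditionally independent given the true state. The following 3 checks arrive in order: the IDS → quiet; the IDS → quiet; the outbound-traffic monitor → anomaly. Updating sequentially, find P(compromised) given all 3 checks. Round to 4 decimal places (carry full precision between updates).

0.3191

Apply Bayes' rule sequentially, carrying P(compromised) forward.
After the IDS='quiet': P(compromised) = 0.5·0.5000 / (0.5·0.5000 + 0.8·0.5000) ≈ 0.3846
After the IDS='quiet': P(compromised) = 0.5·0.3846 / (0.5·0.3846 + 0.8·0.6154) ≈ 0.2809
After the outbound-traffic monitor='anomaly': P(compromised) = 0.3·0.2809 / (0.3·0.2809 + 0.25·0.7191) ≈ 0.3191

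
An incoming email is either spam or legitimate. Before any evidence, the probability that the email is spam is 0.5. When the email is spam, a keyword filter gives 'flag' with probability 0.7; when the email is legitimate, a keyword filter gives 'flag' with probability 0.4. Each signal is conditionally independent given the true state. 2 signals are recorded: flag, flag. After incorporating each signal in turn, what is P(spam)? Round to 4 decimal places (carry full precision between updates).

After 'flag': P(spam) = 0.7·0.5000 / (0.7·0.5000 + 0.4·0.5000) ≈ 0.6364
After 'flag': P(spam) = 0.7·0.6364 / (0.7·0.6364 + 0.4·0.3636) ≈ 0.7538

0.7538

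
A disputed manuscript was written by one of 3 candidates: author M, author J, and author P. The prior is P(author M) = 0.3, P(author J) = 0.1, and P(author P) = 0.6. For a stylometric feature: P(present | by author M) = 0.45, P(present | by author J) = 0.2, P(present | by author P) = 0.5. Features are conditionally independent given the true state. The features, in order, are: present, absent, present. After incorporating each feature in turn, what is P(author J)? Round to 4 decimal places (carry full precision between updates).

After 'present': normaliser = 0.45·0.3000 + 0.2·0.1000 + 0.5·0.6000; P(author M) ≈ 0.2967, P(author J) ≈ 0.0440, P(author P) ≈ 0.6593
After 'absent': normaliser = 0.55·0.2967 + 0.8·0.0440 + 0.5·0.6593; P(author M) ≈ 0.3091, P(author J) ≈ 0.0666, P(author P) ≈ 0.6243
After 'present': normaliser = 0.45·0.3091 + 0.2·0.0666 + 0.5·0.6243; P(author M) ≈ 0.2994, P(author J) ≈ 0.0287, P(author P) ≈ 0.6720

0.0287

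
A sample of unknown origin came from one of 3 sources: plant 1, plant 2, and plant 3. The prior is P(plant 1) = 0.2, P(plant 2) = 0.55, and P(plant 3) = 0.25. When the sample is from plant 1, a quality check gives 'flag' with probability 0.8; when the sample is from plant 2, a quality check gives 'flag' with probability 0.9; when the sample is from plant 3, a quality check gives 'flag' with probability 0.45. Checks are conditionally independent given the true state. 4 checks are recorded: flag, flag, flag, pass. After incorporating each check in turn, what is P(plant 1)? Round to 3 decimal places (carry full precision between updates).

0.280

Each posterior becomes the prior for the next update.
After 'flag': normaliser = 0.8·0.2000 + 0.9·0.5500 + 0.45·0.2500; P(plant 1) ≈ 0.2085, P(plant 2) ≈ 0.6450, P(plant 3) ≈ 0.1466
After 'flag': normaliser = 0.8·0.2085 + 0.9·0.6450 + 0.45·0.1466; P(plant 1) ≈ 0.2051, P(plant 2) ≈ 0.7138, P(plant 3) ≈ 0.0811
After 'flag': normaliser = 0.8·0.2051 + 0.9·0.7138 + 0.45·0.0811; P(plant 1) ≈ 0.1946, P(plant 2) ≈ 0.7621, P(plant 3) ≈ 0.0433
After 'pass': normaliser = 0.2·0.1946 + 0.1·0.7621 + 0.55·0.0433; P(plant 1) ≈ 0.2801, P(plant 2) ≈ 0.5485, P(plant 3) ≈ 0.1714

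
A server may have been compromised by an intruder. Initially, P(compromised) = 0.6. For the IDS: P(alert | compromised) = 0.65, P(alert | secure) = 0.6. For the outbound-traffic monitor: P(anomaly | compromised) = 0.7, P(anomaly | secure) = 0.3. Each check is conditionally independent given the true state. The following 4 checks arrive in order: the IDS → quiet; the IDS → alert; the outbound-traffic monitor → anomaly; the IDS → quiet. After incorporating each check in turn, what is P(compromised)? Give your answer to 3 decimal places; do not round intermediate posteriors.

0.744

After the IDS='quiet': P(compromised) = 0.35·0.6000 / (0.35·0.6000 + 0.4·0.4000) ≈ 0.5676
After the IDS='alert': P(compromised) = 0.65·0.5676 / (0.65·0.5676 + 0.6·0.4324) ≈ 0.5871
After the outbound-traffic monitor='anomaly': P(compromised) = 0.7·0.5871 / (0.7·0.5871 + 0.3·0.4129) ≈ 0.7684
After the IDS='quiet': P(compromised) = 0.35·0.7684 / (0.35·0.7684 + 0.4·0.2316) ≈ 0.7438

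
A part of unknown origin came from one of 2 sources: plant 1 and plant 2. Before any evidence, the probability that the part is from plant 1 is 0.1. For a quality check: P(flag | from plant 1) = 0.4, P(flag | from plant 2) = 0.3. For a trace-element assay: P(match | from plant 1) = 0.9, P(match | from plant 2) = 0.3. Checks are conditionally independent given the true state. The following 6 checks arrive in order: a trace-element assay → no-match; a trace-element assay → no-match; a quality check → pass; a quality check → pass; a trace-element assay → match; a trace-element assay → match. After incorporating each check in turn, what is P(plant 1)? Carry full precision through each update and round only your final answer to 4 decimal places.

After a trace-element assay='no-match': P(plant 1) = 0.1·0.1000 / (0.1·0.1000 + 0.7·0.9000) ≈ 0.0156
After a trace-element assay='no-match': P(plant 1) = 0.1·0.0156 / (0.1·0.0156 + 0.7·0.9844) ≈ 0.0023
After a quality check='pass': P(plant 1) = 0.6·0.0023 / (0.6·0.0023 + 0.7·0.9977) ≈ 0.0019
After a quality check='pass': P(plant 1) = 0.6·0.0019 / (0.6·0.0019 + 0.7·0.9981) ≈ 0.0017
After a trace-element assay='match': P(plant 1) = 0.9·0.0017 / (0.9·0.0017 + 0.3·0.9983) ≈ 0.0050
After a trace-element assay='match': P(plant 1) = 0.9·0.0050 / (0.9·0.0050 + 0.3·0.9950) ≈ 0.0148

0.0148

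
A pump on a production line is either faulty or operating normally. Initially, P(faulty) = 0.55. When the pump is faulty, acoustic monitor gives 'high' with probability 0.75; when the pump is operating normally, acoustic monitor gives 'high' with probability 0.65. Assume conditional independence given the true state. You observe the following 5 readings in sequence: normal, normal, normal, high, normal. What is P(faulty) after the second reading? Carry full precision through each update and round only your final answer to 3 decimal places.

0.384

After 'normal': P(faulty) = 0.25·0.5500 / (0.25·0.5500 + 0.35·0.4500) ≈ 0.4661
After 'normal': P(faulty) = 0.25·0.4661 / (0.25·0.4661 + 0.35·0.5339) ≈ 0.3841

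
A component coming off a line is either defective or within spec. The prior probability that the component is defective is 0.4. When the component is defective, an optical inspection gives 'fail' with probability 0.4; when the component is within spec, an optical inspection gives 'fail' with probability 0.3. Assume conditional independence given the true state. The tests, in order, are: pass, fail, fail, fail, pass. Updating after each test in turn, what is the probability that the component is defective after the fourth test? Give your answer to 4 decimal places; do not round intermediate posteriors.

After 'pass': P(defective) = 0.6·0.4000 / (0.6·0.4000 + 0.7·0.6000) ≈ 0.3636
After 'fail': P(defective) = 0.4·0.3636 / (0.4·0.3636 + 0.3·0.6364) ≈ 0.4324
After 'fail': P(defective) = 0.4·0.4324 / (0.4·0.4324 + 0.3·0.5676) ≈ 0.5039
After 'fail': P(defective) = 0.4·0.5039 / (0.4·0.5039 + 0.3·0.4961) ≈ 0.5753

0.5753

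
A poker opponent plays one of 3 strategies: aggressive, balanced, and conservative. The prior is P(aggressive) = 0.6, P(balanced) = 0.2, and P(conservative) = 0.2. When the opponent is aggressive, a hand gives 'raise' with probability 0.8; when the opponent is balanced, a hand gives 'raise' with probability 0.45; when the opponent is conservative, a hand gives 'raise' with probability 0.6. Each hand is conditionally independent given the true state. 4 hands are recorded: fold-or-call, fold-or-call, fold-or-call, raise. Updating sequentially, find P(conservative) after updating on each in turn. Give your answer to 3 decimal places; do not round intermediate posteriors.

After 'fold-or-call': normaliser = 0.2·0.6000 + 0.55·0.2000 + 0.4·0.2000; P(aggressive) ≈ 0.3871, P(balanced) ≈ 0.3548, P(conservative) ≈ 0.2581
After 'fold-or-call': normaliser = 0.2·0.3871 + 0.55·0.3548 + 0.4·0.2581; P(aggressive) ≈ 0.2060, P(balanced) ≈ 0.5193, P(conservative) ≈ 0.2747
After 'fold-or-call': normaliser = 0.2·0.2060 + 0.55·0.5193 + 0.4·0.2747; P(aggressive) ≈ 0.0943, P(balanced) ≈ 0.6541, P(conservative) ≈ 0.2516
After 'raise': normaliser = 0.8·0.0943 + 0.45·0.6541 + 0.6·0.2516; P(aggressive) ≈ 0.1449, P(balanced) ≈ 0.5652, P(conservative) ≈ 0.2899

0.290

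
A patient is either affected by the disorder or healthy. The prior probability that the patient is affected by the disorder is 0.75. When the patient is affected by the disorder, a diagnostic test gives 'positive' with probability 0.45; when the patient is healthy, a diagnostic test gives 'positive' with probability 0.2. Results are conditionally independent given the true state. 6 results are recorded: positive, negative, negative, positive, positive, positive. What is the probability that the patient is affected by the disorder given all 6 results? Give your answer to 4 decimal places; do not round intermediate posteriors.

0.9732

After 'positive': P(affected) = 0.45·0.7500 / (0.45·0.7500 + 0.2·0.2500) ≈ 0.8710
After 'negative': P(affected) = 0.55·0.8710 / (0.55·0.8710 + 0.8·0.1290) ≈ 0.8227
After 'negative': P(affected) = 0.55·0.8227 / (0.55·0.8227 + 0.8·0.1773) ≈ 0.7614
After 'positive': P(affected) = 0.45·0.7614 / (0.45·0.7614 + 0.2·0.2386) ≈ 0.8777
After 'positive': P(affected) = 0.45·0.8777 / (0.45·0.8777 + 0.2·0.1223) ≈ 0.9417
After 'positive': P(affected) = 0.45·0.9417 / (0.45·0.9417 + 0.2·0.0583) ≈ 0.9732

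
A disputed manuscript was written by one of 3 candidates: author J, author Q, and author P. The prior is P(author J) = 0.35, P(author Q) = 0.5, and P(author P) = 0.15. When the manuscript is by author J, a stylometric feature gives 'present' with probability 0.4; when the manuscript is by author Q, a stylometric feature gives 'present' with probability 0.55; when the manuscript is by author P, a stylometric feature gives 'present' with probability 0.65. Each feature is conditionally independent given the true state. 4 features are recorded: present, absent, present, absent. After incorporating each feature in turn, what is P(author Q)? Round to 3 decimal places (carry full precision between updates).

0.523

After 'present': normaliser = 0.4·0.3500 + 0.55·0.5000 + 0.65·0.1500; P(author J) ≈ 0.2732, P(author Q) ≈ 0.5366, P(author P) ≈ 0.1902
After 'absent': normaliser = 0.6·0.2732 + 0.45·0.5366 + 0.35·0.1902; P(author J) ≈ 0.3473, P(author Q) ≈ 0.5116, P(author P) ≈ 0.1411
After 'present': normaliser = 0.4·0.3473 + 0.55·0.5116 + 0.65·0.1411; P(author J) ≈ 0.2713, P(author Q) ≈ 0.5496, P(author P) ≈ 0.1791
After 'absent': normaliser = 0.6·0.2713 + 0.45·0.5496 + 0.35·0.1791; P(author J) ≈ 0.3443, P(author Q) ≈ 0.5231, P(author P) ≈ 0.1326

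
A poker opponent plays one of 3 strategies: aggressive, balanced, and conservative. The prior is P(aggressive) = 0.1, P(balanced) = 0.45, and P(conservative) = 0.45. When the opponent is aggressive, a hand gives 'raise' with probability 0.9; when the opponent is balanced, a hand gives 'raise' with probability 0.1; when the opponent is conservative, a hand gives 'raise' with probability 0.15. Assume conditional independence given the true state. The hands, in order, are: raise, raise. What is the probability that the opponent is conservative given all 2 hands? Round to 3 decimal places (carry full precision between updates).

After 'raise': normaliser = 0.9·0.1000 + 0.1·0.4500 + 0.15·0.4500; P(aggressive) ≈ 0.4444, P(balanced) ≈ 0.2222, P(conservative) ≈ 0.3333
After 'raise': normaliser = 0.9·0.4444 + 0.1·0.2222 + 0.15·0.3333; P(aggressive) ≈ 0.8471, P(balanced) ≈ 0.0471, P(conservative) ≈ 0.1059

0.106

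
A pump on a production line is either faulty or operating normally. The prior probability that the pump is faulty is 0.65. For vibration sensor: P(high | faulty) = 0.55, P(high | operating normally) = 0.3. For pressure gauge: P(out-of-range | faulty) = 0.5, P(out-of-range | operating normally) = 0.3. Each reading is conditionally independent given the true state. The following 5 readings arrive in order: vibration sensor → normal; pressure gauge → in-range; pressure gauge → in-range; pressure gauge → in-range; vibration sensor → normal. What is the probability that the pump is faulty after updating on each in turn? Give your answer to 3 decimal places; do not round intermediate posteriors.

0.219

Apply Bayes' rule sequentially, carrying P(faulty) forward.
After vibration sensor='normal': P(faulty) = 0.45·0.6500 / (0.45·0.6500 + 0.7·0.3500) ≈ 0.5442
After pressure gauge='in-range': P(faulty) = 0.5·0.5442 / (0.5·0.5442 + 0.7·0.4558) ≈ 0.4603
After pressure gauge='in-range': P(faulty) = 0.5·0.4603 / (0.5·0.4603 + 0.7·0.5397) ≈ 0.3785
After pressure gauge='in-range': P(faulty) = 0.5·0.3785 / (0.5·0.3785 + 0.7·0.6215) ≈ 0.3032
After vibration sensor='normal': P(faulty) = 0.45·0.3032 / (0.45·0.3032 + 0.7·0.6968) ≈ 0.2186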